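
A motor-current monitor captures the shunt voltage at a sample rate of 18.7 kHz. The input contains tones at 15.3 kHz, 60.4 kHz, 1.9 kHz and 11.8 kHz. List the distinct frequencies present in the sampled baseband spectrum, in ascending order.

fs/2 = 9.35 kHz.
15.3 kHz > fs/2 = 9.35 kHz, folds to fs − 15.3 kHz = 3.4 kHz.
60.4 kHz mod fs = 4.3 kHz.
4.3 kHz ≤ fs/2 = 9.35 kHz, appears at 4.3 kHz.
1.9 kHz ≤ fs/2 = 9.35 kHz, passes unchanged.
11.8 kHz > fs/2 = 9.35 kHz, folds to fs − 11.8 kHz = 6.9 kHz.
Distinct values: {1.9 kHz, 3.4 kHz, 4.3 kHz, 6.9 kHz}.

1.9 kHz, 3.4 kHz, 4.3 kHz, 6.9 kHz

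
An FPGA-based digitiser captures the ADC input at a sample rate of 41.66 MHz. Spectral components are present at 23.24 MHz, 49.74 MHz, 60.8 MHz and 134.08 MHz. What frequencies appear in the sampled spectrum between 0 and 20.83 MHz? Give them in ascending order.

fs/2 = 20.83 MHz.
23.24 MHz > fs/2 = 20.83 MHz, folds to fs − 23.24 MHz = 18.42 MHz.
49.74 MHz mod fs = 8.08 MHz.
8.08 MHz ≤ fs/2 = 20.83 MHz, appears at 8.08 MHz.
60.8 MHz mod fs = 19.14 MHz.
19.14 MHz ≤ fs/2 = 20.83 MHz, appears at 19.14 MHz.
134.08 MHz mod fs = 9.1 MHz.
9.1 MHz ≤ fs/2 = 20.83 MHz, appears at 9.1 MHz.
Distinct values: {8.08 MHz, 9.1 MHz, 18.42 MHz, 19.14 MHz}.

8.08 MHz, 9.1 MHz, 18.42 MHz, 19.14 MHz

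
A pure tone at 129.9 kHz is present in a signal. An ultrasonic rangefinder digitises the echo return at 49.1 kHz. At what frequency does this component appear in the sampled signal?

17.4 kHz

129.9 kHz mod fs = 31.7 kHz.
31.7 kHz > fs/2 = 24.55 kHz, folds to fs − 31.7 kHz = 17.4 kHz.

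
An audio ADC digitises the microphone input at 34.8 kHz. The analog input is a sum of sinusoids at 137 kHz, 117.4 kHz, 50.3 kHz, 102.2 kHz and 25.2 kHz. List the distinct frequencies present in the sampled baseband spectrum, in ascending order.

fs/2 = 17.4 kHz.
137 kHz mod fs = 32.6 kHz.
32.6 kHz > fs/2 = 17.4 kHz, folds to fs − 32.6 kHz = 2.2 kHz.
117.4 kHz mod fs = 13 kHz.
13 kHz ≤ fs/2 = 17.4 kHz, appears at 13 kHz.
50.3 kHz mod fs = 15.5 kHz.
15.5 kHz ≤ fs/2 = 17.4 kHz, appears at 15.5 kHz.
102.2 kHz mod fs = 32.6 kHz.
32.6 kHz > fs/2 = 17.4 kHz, folds to fs − 32.6 kHz = 2.2 kHz.
25.2 kHz > fs/2 = 17.4 kHz, folds to fs − 25.2 kHz = 9.6 kHz.
Distinct values: {2.2 kHz, 9.6 kHz, 13 kHz, 15.5 kHz}.

2.2 kHz, 9.6 kHz, 13 kHz, 15.5 kHz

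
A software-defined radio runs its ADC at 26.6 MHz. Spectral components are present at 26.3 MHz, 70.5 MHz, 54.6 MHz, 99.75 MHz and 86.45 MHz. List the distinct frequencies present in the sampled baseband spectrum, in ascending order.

fs/2 = 13.3 MHz.
26.3 MHz > fs/2 = 13.3 MHz, folds to fs − 26.3 MHz = 0.3 MHz.
70.5 MHz mod fs = 17.3 MHz.
17.3 MHz > fs/2 = 13.3 MHz, folds to fs − 17.3 MHz = 9.3 MHz.
54.6 MHz mod fs = 1.4 MHz.
1.4 MHz ≤ fs/2 = 13.3 MHz, appears at 1.4 MHz.
99.75 MHz mod fs = 19.95 MHz.
19.95 MHz > fs/2 = 13.3 MHz, folds to fs − 19.95 MHz = 6.65 MHz.
86.45 MHz mod fs = 6.65 MHz.
6.65 MHz ≤ fs/2 = 13.3 MHz, appears at 6.65 MHz.
Distinct values: {0.3 MHz, 1.4 MHz, 6.65 MHz, 9.3 MHz}.

0.3 MHz, 1.4 MHz, 6.65 MHz, 9.3 MHz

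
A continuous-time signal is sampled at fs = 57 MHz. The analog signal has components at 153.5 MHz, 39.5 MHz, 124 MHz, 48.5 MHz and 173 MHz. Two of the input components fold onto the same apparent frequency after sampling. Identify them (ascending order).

39.5 MHz, 153.5 MHz

fs/2 = 28.5 MHz.
153.5 MHz mod fs = 39.5 MHz.
39.5 MHz > fs/2 = 28.5 MHz, folds to fs − 39.5 MHz = 17.5 MHz.
39.5 MHz > fs/2 = 28.5 MHz, folds to fs − 39.5 MHz = 17.5 MHz.
124 MHz mod fs = 10 MHz.
10 MHz ≤ fs/2 = 28.5 MHz, appears at 10 MHz.
48.5 MHz > fs/2 = 28.5 MHz, folds to fs − 48.5 MHz = 8.5 MHz.
173 MHz mod fs = 2 MHz.
2 MHz ≤ fs/2 = 28.5 MHz, appears at 2 MHz.
39.5 MHz and 153.5 MHz both map to 17.5 MHz.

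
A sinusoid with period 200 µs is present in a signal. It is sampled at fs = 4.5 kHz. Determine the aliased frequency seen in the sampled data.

0.5 kHz

T = 200 µs → f = 1/T = 5 kHz.
5 kHz mod fs = 0.5 kHz.
0.5 kHz ≤ fs/2 = 2.25 kHz, appears at 0.5 kHz.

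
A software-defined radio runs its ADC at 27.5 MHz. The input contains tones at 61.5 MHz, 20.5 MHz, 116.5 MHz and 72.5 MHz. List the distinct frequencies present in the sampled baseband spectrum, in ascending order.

fs/2 = 13.75 MHz.
61.5 MHz mod fs = 6.5 MHz.
6.5 MHz ≤ fs/2 = 13.75 MHz, appears at 6.5 MHz.
20.5 MHz > fs/2 = 13.75 MHz, folds to fs − 20.5 MHz = 7 MHz.
116.5 MHz mod fs = 6.5 MHz.
6.5 MHz ≤ fs/2 = 13.75 MHz, appears at 6.5 MHz.
72.5 MHz mod fs = 17.5 MHz.
17.5 MHz > fs/2 = 13.75 MHz, folds to fs − 17.5 MHz = 10 MHz.
Distinct values: {6.5 MHz, 7 MHz, 10 MHz}.

6.5 MHz, 7 MHz, 10 MHz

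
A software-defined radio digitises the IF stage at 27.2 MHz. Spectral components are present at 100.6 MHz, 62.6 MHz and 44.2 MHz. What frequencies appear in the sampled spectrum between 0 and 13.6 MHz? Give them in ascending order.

fs/2 = 13.6 MHz.
100.6 MHz mod fs = 19 MHz.
19 MHz > fs/2 = 13.6 MHz, folds to fs − 19 MHz = 8.2 MHz.
62.6 MHz mod fs = 8.2 MHz.
8.2 MHz ≤ fs/2 = 13.6 MHz, appears at 8.2 MHz.
44.2 MHz mod fs = 17 MHz.
17 MHz > fs/2 = 13.6 MHz, folds to fs − 17 MHz = 10.2 MHz.
Distinct values: {8.2 MHz, 10.2 MHz}.

8.2 MHz, 10.2 MHz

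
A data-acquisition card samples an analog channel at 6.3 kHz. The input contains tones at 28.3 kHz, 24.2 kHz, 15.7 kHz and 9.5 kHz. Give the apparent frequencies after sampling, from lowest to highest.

fs/2 = 3.15 kHz.
28.3 kHz mod fs = 3.1 kHz.
3.1 kHz ≤ fs/2 = 3.15 kHz, appears at 3.1 kHz.
24.2 kHz mod fs = 5.3 kHz.
5.3 kHz > fs/2 = 3.15 kHz, folds to fs − 5.3 kHz = 1 kHz.
15.7 kHz mod fs = 3.1 kHz.
3.1 kHz ≤ fs/2 = 3.15 kHz, appears at 3.1 kHz.
9.5 kHz mod fs = 3.2 kHz.
3.2 kHz > fs/2 = 3.15 kHz, folds to fs − 3.2 kHz = 3.1 kHz.
Distinct values: {1 kHz, 3.1 kHz}.

1 kHz, 3.1 kHz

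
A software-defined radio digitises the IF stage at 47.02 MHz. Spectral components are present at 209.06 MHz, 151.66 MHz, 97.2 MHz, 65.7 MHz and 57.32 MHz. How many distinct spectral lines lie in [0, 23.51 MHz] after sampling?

5

fs/2 = 23.51 MHz.
209.06 MHz mod fs = 20.98 MHz.
20.98 MHz ≤ fs/2 = 23.51 MHz, appears at 20.98 MHz.
151.66 MHz mod fs = 10.6 MHz.
10.6 MHz ≤ fs/2 = 23.51 MHz, appears at 10.6 MHz.
97.2 MHz mod fs = 3.16 MHz.
3.16 MHz ≤ fs/2 = 23.51 MHz, appears at 3.16 MHz.
65.7 MHz mod fs = 18.68 MHz.
18.68 MHz ≤ fs/2 = 23.51 MHz, appears at 18.68 MHz.
57.32 MHz mod fs = 10.3 MHz.
10.3 MHz ≤ fs/2 = 23.51 MHz, appears at 10.3 MHz.
Distinct values: {3.16 MHz, 10.3 MHz, 10.6 MHz, 18.68 MHz, 20.98 MHz} → 5.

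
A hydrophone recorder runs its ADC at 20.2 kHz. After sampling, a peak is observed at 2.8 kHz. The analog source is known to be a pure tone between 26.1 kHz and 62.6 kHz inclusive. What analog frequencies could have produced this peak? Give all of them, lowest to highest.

Frequencies that alias to 2.8 kHz are k·fs ± 2.8 kHz for integer k ≥ 0.
k=0: 2.8 kHz.
k=1: 17.4 kHz, 23 kHz.
k=2: 37.6 kHz, 43.2 kHz.
k=3: 57.8 kHz, 63.4 kHz.
k=4: 78 kHz, 83.6 kHz.
Within [26.1 kHz, 62.6 kHz]: 37.6 kHz, 43.2 kHz, 57.8 kHz.

37.6 kHz, 43.2 kHz, 57.8 kHz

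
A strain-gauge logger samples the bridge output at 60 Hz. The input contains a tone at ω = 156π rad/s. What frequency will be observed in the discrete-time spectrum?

ω = 156π rad/s → f = ω/(2π) = 78 Hz.
78 Hz mod fs = 18 Hz.
18 Hz ≤ fs/2 = 30 Hz, appears at 18 Hz.

18 Hz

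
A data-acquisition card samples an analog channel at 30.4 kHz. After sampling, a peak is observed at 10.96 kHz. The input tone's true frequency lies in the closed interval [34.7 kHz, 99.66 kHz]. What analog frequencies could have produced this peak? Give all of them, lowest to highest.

41.36 kHz, 49.84 kHz, 71.76 kHz, 80.24 kHz

Frequencies that alias to 10.96 kHz are k·fs ± 10.96 kHz for integer k ≥ 0.
k=0: 10.96 kHz.
k=1: 19.44 kHz, 41.36 kHz.
k=2: 49.84 kHz, 71.76 kHz.
k=3: 80.24 kHz, 102.16 kHz.
k=4: 110.64 kHz, 132.56 kHz.
Within [34.7 kHz, 99.66 kHz]: 41.36 kHz, 49.84 kHz, 71.76 kHz, 80.24 kHz.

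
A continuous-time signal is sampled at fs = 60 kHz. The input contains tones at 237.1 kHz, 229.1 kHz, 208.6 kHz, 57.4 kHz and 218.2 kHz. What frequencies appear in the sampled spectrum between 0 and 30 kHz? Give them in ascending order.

2.6 kHz, 2.9 kHz, 10.9 kHz, 21.8 kHz, 28.6 kHz

fs/2 = 30 kHz.
237.1 kHz mod fs = 57.1 kHz.
57.1 kHz > fs/2 = 30 kHz, folds to fs − 57.1 kHz = 2.9 kHz.
229.1 kHz mod fs = 49.1 kHz.
49.1 kHz > fs/2 = 30 kHz, folds to fs − 49.1 kHz = 10.9 kHz.
208.6 kHz mod fs = 28.6 kHz.
28.6 kHz ≤ fs/2 = 30 kHz, appears at 28.6 kHz.
57.4 kHz > fs/2 = 30 kHz, folds to fs − 57.4 kHz = 2.6 kHz.
218.2 kHz mod fs = 38.2 kHz.
38.2 kHz > fs/2 = 30 kHz, folds to fs − 38.2 kHz = 21.8 kHz.
Distinct values: {2.6 kHz, 2.9 kHz, 10.9 kHz, 21.8 kHz, 28.6 kHz}.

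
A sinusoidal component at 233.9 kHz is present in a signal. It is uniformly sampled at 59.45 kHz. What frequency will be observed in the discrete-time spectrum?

3.9 kHz

233.9 kHz mod fs = 55.55 kHz.
55.55 kHz > fs/2 = 29.725 kHz, folds to fs − 55.55 kHz = 3.9 kHz.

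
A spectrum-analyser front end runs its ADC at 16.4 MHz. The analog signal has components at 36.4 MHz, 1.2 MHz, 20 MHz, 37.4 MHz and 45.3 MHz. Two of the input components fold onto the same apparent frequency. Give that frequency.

3.6 MHz

fs/2 = 8.2 MHz.
36.4 MHz mod fs = 3.6 MHz.
3.6 MHz ≤ fs/2 = 8.2 MHz, appears at 3.6 MHz.
1.2 MHz ≤ fs/2 = 8.2 MHz, passes unchanged.
20 MHz mod fs = 3.6 MHz.
3.6 MHz ≤ fs/2 = 8.2 MHz, appears at 3.6 MHz.
37.4 MHz mod fs = 4.6 MHz.
4.6 MHz ≤ fs/2 = 8.2 MHz, appears at 4.6 MHz.
45.3 MHz mod fs = 12.5 MHz.
12.5 MHz > fs/2 = 8.2 MHz, folds to fs − 12.5 MHz = 3.9 MHz.
20 MHz and 36.4 MHz both map to 3.6 MHz.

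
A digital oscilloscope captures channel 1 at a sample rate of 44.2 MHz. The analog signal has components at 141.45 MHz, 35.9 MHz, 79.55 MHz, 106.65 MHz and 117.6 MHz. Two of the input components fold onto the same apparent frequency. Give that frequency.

8.85 MHz

fs/2 = 22.1 MHz.
141.45 MHz mod fs = 8.85 MHz.
8.85 MHz ≤ fs/2 = 22.1 MHz, appears at 8.85 MHz.
35.9 MHz > fs/2 = 22.1 MHz, folds to fs − 35.9 MHz = 8.3 MHz.
79.55 MHz mod fs = 35.35 MHz.
35.35 MHz > fs/2 = 22.1 MHz, folds to fs − 35.35 MHz = 8.85 MHz.
106.65 MHz mod fs = 18.25 MHz.
18.25 MHz ≤ fs/2 = 22.1 MHz, appears at 18.25 MHz.
117.6 MHz mod fs = 29.2 MHz.
29.2 MHz > fs/2 = 22.1 MHz, folds to fs − 29.2 MHz = 15 MHz.
79.55 MHz and 141.45 MHz both map to 8.85 MHz.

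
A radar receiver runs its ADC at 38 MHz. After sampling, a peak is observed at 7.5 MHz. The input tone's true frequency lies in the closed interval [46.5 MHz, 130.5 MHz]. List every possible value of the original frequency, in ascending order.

Frequencies that alias to 7.5 MHz are k·fs ± 7.5 MHz for integer k ≥ 0.
k=0: 7.5 MHz.
k=1: 30.5 MHz, 45.5 MHz.
k=2: 68.5 MHz, 83.5 MHz.
k=3: 106.5 MHz, 121.5 MHz.
k=4: 144.5 MHz, 159.5 MHz.
Within [46.5 MHz, 130.5 MHz]: 68.5 MHz, 83.5 MHz, 106.5 MHz, 121.5 MHz.

68.5 MHz, 83.5 MHz, 106.5 MHz, 121.5 MHz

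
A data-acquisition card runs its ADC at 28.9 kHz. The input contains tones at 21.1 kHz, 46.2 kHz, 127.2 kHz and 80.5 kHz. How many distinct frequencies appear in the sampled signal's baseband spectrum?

3

fs/2 = 14.45 kHz.
21.1 kHz > fs/2 = 14.45 kHz, folds to fs − 21.1 kHz = 7.8 kHz.
46.2 kHz mod fs = 17.3 kHz.
17.3 kHz > fs/2 = 14.45 kHz, folds to fs − 17.3 kHz = 11.6 kHz.
127.2 kHz mod fs = 11.6 kHz.
11.6 kHz ≤ fs/2 = 14.45 kHz, appears at 11.6 kHz.
80.5 kHz mod fs = 22.7 kHz.
22.7 kHz > fs/2 = 14.45 kHz, folds to fs − 22.7 kHz = 6.2 kHz.
Distinct values: {6.2 kHz, 7.8 kHz, 11.6 kHz} → 3.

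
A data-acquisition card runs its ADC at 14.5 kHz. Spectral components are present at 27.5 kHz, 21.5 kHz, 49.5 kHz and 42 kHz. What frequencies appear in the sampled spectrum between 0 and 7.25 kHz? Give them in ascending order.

fs/2 = 7.25 kHz.
27.5 kHz mod fs = 13 kHz.
13 kHz > fs/2 = 7.25 kHz, folds to fs − 13 kHz = 1.5 kHz.
21.5 kHz mod fs = 7 kHz.
7 kHz ≤ fs/2 = 7.25 kHz, appears at 7 kHz.
49.5 kHz mod fs = 6 kHz.
6 kHz ≤ fs/2 = 7.25 kHz, appears at 6 kHz.
42 kHz mod fs = 13 kHz.
13 kHz > fs/2 = 7.25 kHz, folds to fs − 13 kHz = 1.5 kHz.
Distinct values: {1.5 kHz, 6 kHz, 7 kHz}.

1.5 kHz, 6 kHz, 7 kHz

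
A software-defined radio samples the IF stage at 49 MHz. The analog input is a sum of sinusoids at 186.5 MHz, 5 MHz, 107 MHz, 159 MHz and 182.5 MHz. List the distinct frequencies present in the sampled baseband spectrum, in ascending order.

fs/2 = 24.5 MHz.
186.5 MHz mod fs = 39.5 MHz.
39.5 MHz > fs/2 = 24.5 MHz, folds to fs − 39.5 MHz = 9.5 MHz.
5 MHz ≤ fs/2 = 24.5 MHz, passes unchanged.
107 MHz mod fs = 9 MHz.
9 MHz ≤ fs/2 = 24.5 MHz, appears at 9 MHz.
159 MHz mod fs = 12 MHz.
12 MHz ≤ fs/2 = 24.5 MHz, appears at 12 MHz.
182.5 MHz mod fs = 35.5 MHz.
35.5 MHz > fs/2 = 24.5 MHz, folds to fs − 35.5 MHz = 13.5 MHz.
Distinct values: {5 MHz, 9 MHz, 9.5 MHz, 12 MHz, 13.5 MHz}.

5 MHz, 9 MHz, 9.5 MHz, 12 MHz, 13.5 MHz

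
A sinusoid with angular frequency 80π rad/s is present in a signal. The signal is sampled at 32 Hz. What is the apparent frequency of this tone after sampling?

8 Hz

ω = 80π rad/s → f = ω/(2π) = 40 Hz.
40 Hz mod fs = 8 Hz.
8 Hz ≤ fs/2 = 16 Hz, appears at 8 Hz.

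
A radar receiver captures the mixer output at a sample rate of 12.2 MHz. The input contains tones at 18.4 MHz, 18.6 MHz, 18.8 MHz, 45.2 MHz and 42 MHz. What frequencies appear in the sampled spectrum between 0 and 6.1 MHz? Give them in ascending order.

3.6 MHz, 5.4 MHz, 5.6 MHz, 5.8 MHz, 6 MHz

fs/2 = 6.1 MHz.
18.4 MHz mod fs = 6.2 MHz.
6.2 MHz > fs/2 = 6.1 MHz, folds to fs − 6.2 MHz = 6 MHz.
18.6 MHz mod fs = 6.4 MHz.
6.4 MHz > fs/2 = 6.1 MHz, folds to fs − 6.4 MHz = 5.8 MHz.
18.8 MHz mod fs = 6.6 MHz.
6.6 MHz > fs/2 = 6.1 MHz, folds to fs − 6.6 MHz = 5.6 MHz.
45.2 MHz mod fs = 8.6 MHz.
8.6 MHz > fs/2 = 6.1 MHz, folds to fs − 8.6 MHz = 3.6 MHz.
42 MHz mod fs = 5.4 MHz.
5.4 MHz ≤ fs/2 = 6.1 MHz, appears at 5.4 MHz.
Distinct values: {3.6 MHz, 5.4 MHz, 5.6 MHz, 5.8 MHz, 6 MHz}.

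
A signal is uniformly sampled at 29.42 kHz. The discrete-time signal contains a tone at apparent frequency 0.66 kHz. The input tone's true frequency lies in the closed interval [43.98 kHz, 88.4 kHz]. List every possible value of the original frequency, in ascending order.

Frequencies that alias to 0.66 kHz are k·fs ± 0.66 kHz for integer k ≥ 0.
k=0: 0.66 kHz.
k=1: 28.76 kHz, 30.08 kHz.
k=2: 58.18 kHz, 59.5 kHz.
k=3: 87.6 kHz, 88.92 kHz.
k=4: 117.02 kHz, 118.34 kHz.
Within [43.98 kHz, 88.4 kHz]: 58.18 kHz, 59.5 kHz, 87.6 kHz.

58.18 kHz, 59.5 kHz, 87.6 kHz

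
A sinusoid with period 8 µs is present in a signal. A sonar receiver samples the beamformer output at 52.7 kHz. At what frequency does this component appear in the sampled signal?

T = 8 µs → f = 1/T = 125 kHz.
125 kHz mod fs = 19.6 kHz.
19.6 kHz ≤ fs/2 = 26.35 kHz, appears at 19.6 kHz.

19.6 kHz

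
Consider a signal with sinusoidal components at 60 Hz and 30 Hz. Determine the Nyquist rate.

Highest-frequency component: 60 Hz.
Nyquist rate = 2 × 60 Hz = 120 Hz.

120 Hz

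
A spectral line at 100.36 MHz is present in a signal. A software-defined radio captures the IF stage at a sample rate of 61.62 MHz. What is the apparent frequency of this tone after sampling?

22.88 MHz

100.36 MHz mod fs = 38.74 MHz.
38.74 MHz > fs/2 = 30.81 MHz, folds to fs − 38.74 MHz = 22.88 MHz.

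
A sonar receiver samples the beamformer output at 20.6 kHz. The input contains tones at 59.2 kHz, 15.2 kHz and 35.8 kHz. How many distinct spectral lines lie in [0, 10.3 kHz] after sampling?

2

fs/2 = 10.3 kHz.
59.2 kHz mod fs = 18 kHz.
18 kHz > fs/2 = 10.3 kHz, folds to fs − 18 kHz = 2.6 kHz.
15.2 kHz > fs/2 = 10.3 kHz, folds to fs − 15.2 kHz = 5.4 kHz.
35.8 kHz mod fs = 15.2 kHz.
15.2 kHz > fs/2 = 10.3 kHz, folds to fs − 15.2 kHz = 5.4 kHz.
Distinct values: {2.6 kHz, 5.4 kHz} → 2.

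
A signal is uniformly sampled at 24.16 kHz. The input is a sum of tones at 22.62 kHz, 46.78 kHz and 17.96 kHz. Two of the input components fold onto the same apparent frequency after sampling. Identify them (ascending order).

22.62 kHz, 46.78 kHz

fs/2 = 12.08 kHz.
22.62 kHz > fs/2 = 12.08 kHz, folds to fs − 22.62 kHz = 1.54 kHz.
46.78 kHz mod fs = 22.62 kHz.
22.62 kHz > fs/2 = 12.08 kHz, folds to fs − 22.62 kHz = 1.54 kHz.
17.96 kHz > fs/2 = 12.08 kHz, folds to fs − 17.96 kHz = 6.2 kHz.
22.62 kHz and 46.78 kHz both map to 1.54 kHz.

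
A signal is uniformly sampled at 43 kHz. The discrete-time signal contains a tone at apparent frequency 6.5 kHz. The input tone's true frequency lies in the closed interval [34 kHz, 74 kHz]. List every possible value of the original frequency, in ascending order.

36.5 kHz, 49.5 kHz

Frequencies that alias to 6.5 kHz are k·fs ± 6.5 kHz for integer k ≥ 0.
k=0: 6.5 kHz.
k=1: 36.5 kHz, 49.5 kHz.
k=2: 79.5 kHz, 92.5 kHz.
Within [34 kHz, 74 kHz]: 36.5 kHz, 49.5 kHz.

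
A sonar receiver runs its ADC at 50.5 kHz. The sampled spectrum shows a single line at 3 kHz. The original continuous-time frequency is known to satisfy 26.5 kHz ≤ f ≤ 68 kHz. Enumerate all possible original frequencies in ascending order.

Frequencies that alias to 3 kHz are k·fs ± 3 kHz for integer k ≥ 0.
k=0: 3 kHz.
k=1: 47.5 kHz, 53.5 kHz.
k=2: 98 kHz, 104 kHz.
Within [26.5 kHz, 68 kHz]: 47.5 kHz, 53.5 kHz.

47.5 kHz, 53.5 kHz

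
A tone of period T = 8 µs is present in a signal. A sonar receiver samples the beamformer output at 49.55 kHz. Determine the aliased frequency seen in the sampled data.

23.65 kHz

T = 8 µs → f = 1/T = 125 kHz.
125 kHz mod fs = 25.9 kHz.
25.9 kHz > fs/2 = 24.775 kHz, folds to fs − 25.9 kHz = 23.65 kHz.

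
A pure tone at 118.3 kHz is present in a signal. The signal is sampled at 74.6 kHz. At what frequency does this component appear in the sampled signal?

30.9 kHz

118.3 kHz mod fs = 43.7 kHz.
43.7 kHz > fs/2 = 37.3 kHz, folds to fs − 43.7 kHz = 30.9 kHz.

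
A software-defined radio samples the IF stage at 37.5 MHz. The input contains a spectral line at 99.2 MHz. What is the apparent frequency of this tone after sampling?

13.3 MHz

99.2 MHz mod fs = 24.2 MHz.
24.2 MHz > fs/2 = 18.75 MHz, folds to fs − 24.2 MHz = 13.3 MHz.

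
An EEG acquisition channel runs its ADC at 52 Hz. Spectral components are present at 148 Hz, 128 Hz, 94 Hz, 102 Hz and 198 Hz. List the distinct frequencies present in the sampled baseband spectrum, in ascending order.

fs/2 = 26 Hz.
148 Hz mod fs = 44 Hz.
44 Hz > fs/2 = 26 Hz, folds to fs − 44 Hz = 8 Hz.
128 Hz mod fs = 24 Hz.
24 Hz ≤ fs/2 = 26 Hz, appears at 24 Hz.
94 Hz mod fs = 42 Hz.
42 Hz > fs/2 = 26 Hz, folds to fs − 42 Hz = 10 Hz.
102 Hz mod fs = 50 Hz.
50 Hz > fs/2 = 26 Hz, folds to fs − 50 Hz = 2 Hz.
198 Hz mod fs = 42 Hz.
42 Hz > fs/2 = 26 Hz, folds to fs − 42 Hz = 10 Hz.
Distinct values: {2 Hz, 8 Hz, 10 Hz, 24 Hz}.

2 Hz, 8 Hz, 10 Hz, 24 Hz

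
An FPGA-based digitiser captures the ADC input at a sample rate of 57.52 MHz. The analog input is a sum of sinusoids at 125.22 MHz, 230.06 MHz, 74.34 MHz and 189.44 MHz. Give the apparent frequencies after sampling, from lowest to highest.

0.02 MHz, 10.18 MHz, 16.82 MHz, 16.88 MHz

fs/2 = 28.76 MHz.
125.22 MHz mod fs = 10.18 MHz.
10.18 MHz ≤ fs/2 = 28.76 MHz, appears at 10.18 MHz.
230.06 MHz mod fs = 57.5 MHz.
57.5 MHz > fs/2 = 28.76 MHz, folds to fs − 57.5 MHz = 0.02 MHz.
74.34 MHz mod fs = 16.82 MHz.
16.82 MHz ≤ fs/2 = 28.76 MHz, appears at 16.82 MHz.
189.44 MHz mod fs = 16.88 MHz.
16.88 MHz ≤ fs/2 = 28.76 MHz, appears at 16.88 MHz.
Distinct values: {0.02 MHz, 10.18 MHz, 16.82 MHz, 16.88 MHz}.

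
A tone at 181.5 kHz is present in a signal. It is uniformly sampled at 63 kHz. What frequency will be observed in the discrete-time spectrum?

7.5 kHz

181.5 kHz mod fs = 55.5 kHz.
55.5 kHz > fs/2 = 31.5 kHz, folds to fs − 55.5 kHz = 7.5 kHz.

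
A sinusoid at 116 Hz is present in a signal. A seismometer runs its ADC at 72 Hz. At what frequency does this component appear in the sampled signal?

116 Hz mod fs = 44 Hz.
44 Hz > fs/2 = 36 Hz, folds to fs − 44 Hz = 28 Hz.

28 Hz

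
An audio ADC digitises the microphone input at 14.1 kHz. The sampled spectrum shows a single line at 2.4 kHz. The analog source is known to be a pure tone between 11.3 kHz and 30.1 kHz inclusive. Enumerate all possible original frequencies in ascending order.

11.7 kHz, 16.5 kHz, 25.8 kHz

Frequencies that alias to 2.4 kHz are k·fs ± 2.4 kHz for integer k ≥ 0.
k=0: 2.4 kHz.
k=1: 11.7 kHz, 16.5 kHz.
k=2: 25.8 kHz, 30.6 kHz.
k=3: 39.9 kHz, 44.7 kHz.
Within [11.3 kHz, 30.1 kHz]: 11.7 kHz, 16.5 kHz, 25.8 kHz.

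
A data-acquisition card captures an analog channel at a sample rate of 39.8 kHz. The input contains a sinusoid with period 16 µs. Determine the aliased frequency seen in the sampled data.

17.1 kHz

T = 16 µs → f = 1/T = 62.5 kHz.
62.5 kHz mod fs = 22.7 kHz.
22.7 kHz > fs/2 = 19.9 kHz, folds to fs − 22.7 kHz = 17.1 kHz.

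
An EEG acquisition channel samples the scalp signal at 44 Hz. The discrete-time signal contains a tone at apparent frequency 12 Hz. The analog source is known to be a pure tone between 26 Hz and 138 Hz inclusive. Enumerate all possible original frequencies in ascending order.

32 Hz, 56 Hz, 76 Hz, 100 Hz, 120 Hz

Frequencies that alias to 12 Hz are k·fs ± 12 Hz for integer k ≥ 0.
k=0: 12 Hz.
k=1: 32 Hz, 56 Hz.
k=2: 76 Hz, 100 Hz.
k=3: 120 Hz, 144 Hz.
k=4: 164 Hz, 188 Hz.
Within [26 Hz, 138 Hz]: 32 Hz, 56 Hz, 76 Hz, 100 Hz, 120 Hz.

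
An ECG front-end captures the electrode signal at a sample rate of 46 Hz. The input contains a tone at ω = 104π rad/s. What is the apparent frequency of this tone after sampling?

ω = 104π rad/s → f = ω/(2π) = 52 Hz.
52 Hz mod fs = 6 Hz.
6 Hz ≤ fs/2 = 23 Hz, appears at 6 Hz.

6 Hz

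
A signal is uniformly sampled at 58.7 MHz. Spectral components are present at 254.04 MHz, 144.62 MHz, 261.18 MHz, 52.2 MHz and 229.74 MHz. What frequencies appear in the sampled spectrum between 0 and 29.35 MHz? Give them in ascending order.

5.06 MHz, 6.5 MHz, 19.24 MHz, 26.38 MHz, 27.22 MHz

fs/2 = 29.35 MHz.
254.04 MHz mod fs = 19.24 MHz.
19.24 MHz ≤ fs/2 = 29.35 MHz, appears at 19.24 MHz.
144.62 MHz mod fs = 27.22 MHz.
27.22 MHz ≤ fs/2 = 29.35 MHz, appears at 27.22 MHz.
261.18 MHz mod fs = 26.38 MHz.
26.38 MHz ≤ fs/2 = 29.35 MHz, appears at 26.38 MHz.
52.2 MHz > fs/2 = 29.35 MHz, folds to fs − 52.2 MHz = 6.5 MHz.
229.74 MHz mod fs = 53.64 MHz.
53.64 MHz > fs/2 = 29.35 MHz, folds to fs − 53.64 MHz = 5.06 MHz.
Distinct values: {5.06 MHz, 6.5 MHz, 19.24 MHz, 26.38 MHz, 27.22 MHz}.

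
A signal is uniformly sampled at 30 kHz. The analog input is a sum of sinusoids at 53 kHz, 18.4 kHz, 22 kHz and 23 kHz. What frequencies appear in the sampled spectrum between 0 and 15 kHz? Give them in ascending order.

7 kHz, 8 kHz, 11.6 kHz

fs/2 = 15 kHz.
53 kHz mod fs = 23 kHz.
23 kHz > fs/2 = 15 kHz, folds to fs − 23 kHz = 7 kHz.
18.4 kHz > fs/2 = 15 kHz, folds to fs − 18.4 kHz = 11.6 kHz.
22 kHz > fs/2 = 15 kHz, folds to fs − 22 kHz = 8 kHz.
23 kHz > fs/2 = 15 kHz, folds to fs − 23 kHz = 7 kHz.
Distinct values: {7 kHz, 8 kHz, 11.6 kHz}.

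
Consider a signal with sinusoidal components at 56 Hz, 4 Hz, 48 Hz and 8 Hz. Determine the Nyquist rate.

112 Hz

Highest-frequency component: 56 Hz.
Nyquist rate = 2 × 56 Hz = 112 Hz.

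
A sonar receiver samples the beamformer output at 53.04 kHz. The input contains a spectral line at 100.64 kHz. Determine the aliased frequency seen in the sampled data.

5.44 kHz

100.64 kHz mod fs = 47.6 kHz.
47.6 kHz > fs/2 = 26.52 kHz, folds to fs − 47.6 kHz = 5.44 kHz.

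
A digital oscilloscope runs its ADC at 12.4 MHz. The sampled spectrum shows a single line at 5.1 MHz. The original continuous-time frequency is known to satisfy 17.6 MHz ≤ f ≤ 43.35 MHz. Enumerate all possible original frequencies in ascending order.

19.7 MHz, 29.9 MHz, 32.1 MHz, 42.3 MHz

Frequencies that alias to 5.1 MHz are k·fs ± 5.1 MHz for integer k ≥ 0.
k=0: 5.1 MHz.
k=1: 7.3 MHz, 17.5 MHz.
k=2: 19.7 MHz, 29.9 MHz.
k=3: 32.1 MHz, 42.3 MHz.
k=4: 44.5 MHz, 54.7 MHz.
Within [17.6 MHz, 43.35 MHz]: 19.7 MHz, 29.9 MHz, 32.1 MHz, 42.3 MHz.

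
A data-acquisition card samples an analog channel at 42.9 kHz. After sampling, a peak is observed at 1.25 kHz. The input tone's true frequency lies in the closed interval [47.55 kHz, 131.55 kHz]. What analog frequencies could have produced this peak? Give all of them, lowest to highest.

Frequencies that alias to 1.25 kHz are k·fs ± 1.25 kHz for integer k ≥ 0.
k=0: 1.25 kHz.
k=1: 41.65 kHz, 44.15 kHz.
k=2: 84.55 kHz, 87.05 kHz.
k=3: 127.45 kHz, 129.95 kHz.
k=4: 170.35 kHz, 172.85 kHz.
Within [47.55 kHz, 131.55 kHz]: 84.55 kHz, 87.05 kHz, 127.45 kHz, 129.95 kHz.

84.55 kHz, 87.05 kHz, 127.45 kHz, 129.95 kHz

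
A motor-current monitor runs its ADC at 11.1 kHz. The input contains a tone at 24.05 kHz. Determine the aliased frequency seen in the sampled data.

24.05 kHz mod fs = 1.85 kHz.
1.85 kHz ≤ fs/2 = 5.55 kHz, appears at 1.85 kHz.

1.85 kHz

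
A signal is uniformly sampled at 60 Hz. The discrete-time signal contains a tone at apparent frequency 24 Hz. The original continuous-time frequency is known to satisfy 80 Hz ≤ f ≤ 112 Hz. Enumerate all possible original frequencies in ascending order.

84 Hz, 96 Hz

Frequencies that alias to 24 Hz are k·fs ± 24 Hz for integer k ≥ 0.
k=0: 24 Hz.
k=1: 36 Hz, 84 Hz.
k=2: 96 Hz, 144 Hz.
k=3: 156 Hz, 204 Hz.
Within [80 Hz, 112 Hz]: 84 Hz, 96 Hz.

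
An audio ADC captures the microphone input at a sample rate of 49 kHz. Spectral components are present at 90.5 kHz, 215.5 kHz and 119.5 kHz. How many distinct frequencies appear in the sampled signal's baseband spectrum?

fs/2 = 24.5 kHz.
90.5 kHz mod fs = 41.5 kHz.
41.5 kHz > fs/2 = 24.5 kHz, folds to fs − 41.5 kHz = 7.5 kHz.
215.5 kHz mod fs = 19.5 kHz.
19.5 kHz ≤ fs/2 = 24.5 kHz, appears at 19.5 kHz.
119.5 kHz mod fs = 21.5 kHz.
21.5 kHz ≤ fs/2 = 24.5 kHz, appears at 21.5 kHz.
Distinct values: {7.5 kHz, 19.5 kHz, 21.5 kHz} → 3.

3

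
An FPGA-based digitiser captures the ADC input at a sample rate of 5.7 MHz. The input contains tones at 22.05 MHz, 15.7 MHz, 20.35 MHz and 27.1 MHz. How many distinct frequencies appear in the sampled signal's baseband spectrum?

3

fs/2 = 2.85 MHz.
22.05 MHz mod fs = 4.95 MHz.
4.95 MHz > fs/2 = 2.85 MHz, folds to fs − 4.95 MHz = 0.75 MHz.
15.7 MHz mod fs = 4.3 MHz.
4.3 MHz > fs/2 = 2.85 MHz, folds to fs − 4.3 MHz = 1.4 MHz.
20.35 MHz mod fs = 3.25 MHz.
3.25 MHz > fs/2 = 2.85 MHz, folds to fs − 3.25 MHz = 2.45 MHz.
27.1 MHz mod fs = 4.3 MHz.
4.3 MHz > fs/2 = 2.85 MHz, folds to fs − 4.3 MHz = 1.4 MHz.
Distinct values: {0.75 MHz, 1.4 MHz, 2.45 MHz} → 3.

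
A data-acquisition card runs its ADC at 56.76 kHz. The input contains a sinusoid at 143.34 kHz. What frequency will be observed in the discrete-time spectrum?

26.94 kHz

143.34 kHz mod fs = 29.82 kHz.
29.82 kHz > fs/2 = 28.38 kHz, folds to fs − 29.82 kHz = 26.94 kHz.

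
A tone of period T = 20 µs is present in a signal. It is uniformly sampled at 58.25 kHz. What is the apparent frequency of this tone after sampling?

T = 20 µs → f = 1/T = 50 kHz.
50 kHz > fs/2 = 29.125 kHz, folds to fs − 50 kHz = 8.25 kHz.

8.25 kHz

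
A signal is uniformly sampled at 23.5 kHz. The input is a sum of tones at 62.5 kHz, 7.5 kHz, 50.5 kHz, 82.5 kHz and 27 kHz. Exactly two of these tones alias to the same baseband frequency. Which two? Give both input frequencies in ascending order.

fs/2 = 11.75 kHz.
62.5 kHz mod fs = 15.5 kHz.
15.5 kHz > fs/2 = 11.75 kHz, folds to fs − 15.5 kHz = 8 kHz.
7.5 kHz ≤ fs/2 = 11.75 kHz, passes unchanged.
50.5 kHz mod fs = 3.5 kHz.
3.5 kHz ≤ fs/2 = 11.75 kHz, appears at 3.5 kHz.
82.5 kHz mod fs = 12 kHz.
12 kHz > fs/2 = 11.75 kHz, folds to fs − 12 kHz = 11.5 kHz.
27 kHz mod fs = 3.5 kHz.
3.5 kHz ≤ fs/2 = 11.75 kHz, appears at 3.5 kHz.
27 kHz and 50.5 kHz both map to 3.5 kHz.

27 kHz, 50.5 kHz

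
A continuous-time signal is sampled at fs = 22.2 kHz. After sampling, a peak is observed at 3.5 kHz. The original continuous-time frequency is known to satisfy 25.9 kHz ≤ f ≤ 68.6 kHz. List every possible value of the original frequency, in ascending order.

40.9 kHz, 47.9 kHz, 63.1 kHz

Frequencies that alias to 3.5 kHz are k·fs ± 3.5 kHz for integer k ≥ 0.
k=0: 3.5 kHz.
k=1: 18.7 kHz, 25.7 kHz.
k=2: 40.9 kHz, 47.9 kHz.
k=3: 63.1 kHz, 70.1 kHz.
k=4: 85.3 kHz, 92.3 kHz.
Within [25.9 kHz, 68.6 kHz]: 40.9 kHz, 47.9 kHz, 63.1 kHz.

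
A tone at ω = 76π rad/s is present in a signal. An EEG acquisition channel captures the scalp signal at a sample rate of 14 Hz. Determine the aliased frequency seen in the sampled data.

ω = 76π rad/s → f = ω/(2π) = 38 Hz.
38 Hz mod fs = 10 Hz.
10 Hz > fs/2 = 7 Hz, folds to fs − 10 Hz = 4 Hz.

4 Hz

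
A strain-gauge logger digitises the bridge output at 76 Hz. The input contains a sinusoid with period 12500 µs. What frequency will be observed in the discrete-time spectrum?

T = 12500 µs → f = 1/T = 80 Hz.
80 Hz mod fs = 4 Hz.
4 Hz ≤ fs/2 = 38 Hz, appears at 4 Hz.

4 Hz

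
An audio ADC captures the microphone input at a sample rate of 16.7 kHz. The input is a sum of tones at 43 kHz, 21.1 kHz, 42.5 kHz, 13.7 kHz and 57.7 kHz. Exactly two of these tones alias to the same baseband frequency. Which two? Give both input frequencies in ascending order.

42.5 kHz, 57.7 kHz

fs/2 = 8.35 kHz.
43 kHz mod fs = 9.6 kHz.
9.6 kHz > fs/2 = 8.35 kHz, folds to fs − 9.6 kHz = 7.1 kHz.
21.1 kHz mod fs = 4.4 kHz.
4.4 kHz ≤ fs/2 = 8.35 kHz, appears at 4.4 kHz.
42.5 kHz mod fs = 9.1 kHz.
9.1 kHz > fs/2 = 8.35 kHz, folds to fs − 9.1 kHz = 7.6 kHz.
13.7 kHz > fs/2 = 8.35 kHz, folds to fs − 13.7 kHz = 3 kHz.
57.7 kHz mod fs = 7.6 kHz.
7.6 kHz ≤ fs/2 = 8.35 kHz, appears at 7.6 kHz.
42.5 kHz and 57.7 kHz both map to 7.6 kHz.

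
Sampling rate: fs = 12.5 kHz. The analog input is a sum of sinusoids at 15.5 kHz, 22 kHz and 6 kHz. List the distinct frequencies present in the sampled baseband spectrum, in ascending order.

fs/2 = 6.25 kHz.
15.5 kHz mod fs = 3 kHz.
3 kHz ≤ fs/2 = 6.25 kHz, appears at 3 kHz.
22 kHz mod fs = 9.5 kHz.
9.5 kHz > fs/2 = 6.25 kHz, folds to fs − 9.5 kHz = 3 kHz.
6 kHz ≤ fs/2 = 6.25 kHz, passes unchanged.
Distinct values: {3 kHz, 6 kHz}.

3 kHz, 6 kHz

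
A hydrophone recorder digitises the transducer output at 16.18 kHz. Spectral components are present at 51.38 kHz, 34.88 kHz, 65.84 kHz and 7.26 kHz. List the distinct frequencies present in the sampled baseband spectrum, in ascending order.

fs/2 = 8.09 kHz.
51.38 kHz mod fs = 2.84 kHz.
2.84 kHz ≤ fs/2 = 8.09 kHz, appears at 2.84 kHz.
34.88 kHz mod fs = 2.52 kHz.
2.52 kHz ≤ fs/2 = 8.09 kHz, appears at 2.52 kHz.
65.84 kHz mod fs = 1.12 kHz.
1.12 kHz ≤ fs/2 = 8.09 kHz, appears at 1.12 kHz.
7.26 kHz ≤ fs/2 = 8.09 kHz, passes unchanged.
Distinct values: {1.12 kHz, 2.52 kHz, 2.84 kHz, 7.26 kHz}.

1.12 kHz, 2.52 kHz, 2.84 kHz, 7.26 kHz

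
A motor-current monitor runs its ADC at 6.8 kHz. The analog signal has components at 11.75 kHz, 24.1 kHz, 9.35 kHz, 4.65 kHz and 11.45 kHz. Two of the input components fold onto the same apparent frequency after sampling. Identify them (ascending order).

fs/2 = 3.4 kHz.
11.75 kHz mod fs = 4.95 kHz.
4.95 kHz > fs/2 = 3.4 kHz, folds to fs − 4.95 kHz = 1.85 kHz.
24.1 kHz mod fs = 3.7 kHz.
3.7 kHz > fs/2 = 3.4 kHz, folds to fs − 3.7 kHz = 3.1 kHz.
9.35 kHz mod fs = 2.55 kHz.
2.55 kHz ≤ fs/2 = 3.4 kHz, appears at 2.55 kHz.
4.65 kHz > fs/2 = 3.4 kHz, folds to fs − 4.65 kHz = 2.15 kHz.
11.45 kHz mod fs = 4.65 kHz.
4.65 kHz > fs/2 = 3.4 kHz, folds to fs − 4.65 kHz = 2.15 kHz.
4.65 kHz and 11.45 kHz both map to 2.15 kHz.

4.65 kHz, 11.45 kHz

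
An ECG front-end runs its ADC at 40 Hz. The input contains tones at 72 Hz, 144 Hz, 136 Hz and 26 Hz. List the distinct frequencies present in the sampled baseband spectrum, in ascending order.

8 Hz, 14 Hz, 16 Hz

fs/2 = 20 Hz.
72 Hz mod fs = 32 Hz.
32 Hz > fs/2 = 20 Hz, folds to fs − 32 Hz = 8 Hz.
144 Hz mod fs = 24 Hz.
24 Hz > fs/2 = 20 Hz, folds to fs − 24 Hz = 16 Hz.
136 Hz mod fs = 16 Hz.
16 Hz ≤ fs/2 = 20 Hz, appears at 16 Hz.
26 Hz > fs/2 = 20 Hz, folds to fs − 26 Hz = 14 Hz.
Distinct values: {8 Hz, 14 Hz, 16 Hz}.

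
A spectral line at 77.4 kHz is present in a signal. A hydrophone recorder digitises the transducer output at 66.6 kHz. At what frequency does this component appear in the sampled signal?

10.8 kHz

77.4 kHz mod fs = 10.8 kHz.
10.8 kHz ≤ fs/2 = 33.3 kHz, appears at 10.8 kHz.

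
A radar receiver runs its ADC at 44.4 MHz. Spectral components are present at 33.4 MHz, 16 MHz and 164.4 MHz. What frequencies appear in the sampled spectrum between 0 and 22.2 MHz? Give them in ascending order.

11 MHz, 13.2 MHz, 16 MHz

fs/2 = 22.2 MHz.
33.4 MHz > fs/2 = 22.2 MHz, folds to fs − 33.4 MHz = 11 MHz.
16 MHz ≤ fs/2 = 22.2 MHz, passes unchanged.
164.4 MHz mod fs = 31.2 MHz.
31.2 MHz > fs/2 = 22.2 MHz, folds to fs − 31.2 MHz = 13.2 MHz.
Distinct values: {11 MHz, 13.2 MHz, 16 MHz}.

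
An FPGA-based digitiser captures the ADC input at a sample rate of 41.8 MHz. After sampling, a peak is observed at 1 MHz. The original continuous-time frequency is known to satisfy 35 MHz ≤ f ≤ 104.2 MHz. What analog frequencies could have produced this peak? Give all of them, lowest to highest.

40.8 MHz, 42.8 MHz, 82.6 MHz, 84.6 MHz

Frequencies that alias to 1 MHz are k·fs ± 1 MHz for integer k ≥ 0.
k=0: 1 MHz.
k=1: 40.8 MHz, 42.8 MHz.
k=2: 82.6 MHz, 84.6 MHz.
k=3: 124.4 MHz, 126.4 MHz.
Within [35 MHz, 104.2 MHz]: 40.8 MHz, 42.8 MHz, 82.6 MHz, 84.6 MHz.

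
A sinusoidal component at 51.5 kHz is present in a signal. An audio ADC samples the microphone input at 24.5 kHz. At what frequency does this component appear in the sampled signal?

2.5 kHz

51.5 kHz mod fs = 2.5 kHz.
2.5 kHz ≤ fs/2 = 12.25 kHz, appears at 2.5 kHz.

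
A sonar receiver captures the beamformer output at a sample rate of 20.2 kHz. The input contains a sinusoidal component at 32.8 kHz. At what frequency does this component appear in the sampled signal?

7.6 kHz

32.8 kHz mod fs = 12.6 kHz.
12.6 kHz > fs/2 = 10.1 kHz, folds to fs − 12.6 kHz = 7.6 kHz.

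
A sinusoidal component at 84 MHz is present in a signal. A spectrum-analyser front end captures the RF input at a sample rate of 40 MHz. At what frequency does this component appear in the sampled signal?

84 MHz mod fs = 4 MHz.
4 MHz ≤ fs/2 = 20 MHz, appears at 4 MHz.

4 MHz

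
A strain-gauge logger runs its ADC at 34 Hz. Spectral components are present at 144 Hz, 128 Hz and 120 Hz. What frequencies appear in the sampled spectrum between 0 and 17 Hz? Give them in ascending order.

fs/2 = 17 Hz.
144 Hz mod fs = 8 Hz.
8 Hz ≤ fs/2 = 17 Hz, appears at 8 Hz.
128 Hz mod fs = 26 Hz.
26 Hz > fs/2 = 17 Hz, folds to fs − 26 Hz = 8 Hz.
120 Hz mod fs = 18 Hz.
18 Hz > fs/2 = 17 Hz, folds to fs − 18 Hz = 16 Hz.
Distinct values: {8 Hz, 16 Hz}.

8 Hz, 16 Hz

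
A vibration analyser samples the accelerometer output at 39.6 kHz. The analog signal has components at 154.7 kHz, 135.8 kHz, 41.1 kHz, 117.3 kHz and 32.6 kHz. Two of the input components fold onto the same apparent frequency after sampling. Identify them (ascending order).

41.1 kHz, 117.3 kHz

fs/2 = 19.8 kHz.
154.7 kHz mod fs = 35.9 kHz.
35.9 kHz > fs/2 = 19.8 kHz, folds to fs − 35.9 kHz = 3.7 kHz.
135.8 kHz mod fs = 17 kHz.
17 kHz ≤ fs/2 = 19.8 kHz, appears at 17 kHz.
41.1 kHz mod fs = 1.5 kHz.
1.5 kHz ≤ fs/2 = 19.8 kHz, appears at 1.5 kHz.
117.3 kHz mod fs = 38.1 kHz.
38.1 kHz > fs/2 = 19.8 kHz, folds to fs − 38.1 kHz = 1.5 kHz.
32.6 kHz > fs/2 = 19.8 kHz, folds to fs − 32.6 kHz = 7 kHz.
41.1 kHz and 117.3 kHz both map to 1.5 kHz.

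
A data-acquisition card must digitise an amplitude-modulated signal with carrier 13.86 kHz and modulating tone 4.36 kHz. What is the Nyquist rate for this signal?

36.44 kHz

AM sidebands sit at fc ± fm = 9.5 kHz and 18.22 kHz.
Highest-frequency component: 18.22 kHz.
Nyquist rate = 2 × 18.22 kHz = 36.44 kHz.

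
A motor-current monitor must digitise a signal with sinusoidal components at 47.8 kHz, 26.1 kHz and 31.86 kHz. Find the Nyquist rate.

Highest-frequency component: 47.8 kHz.
Nyquist rate = 2 × 47.8 kHz = 95.6 kHz.

95.6 kHz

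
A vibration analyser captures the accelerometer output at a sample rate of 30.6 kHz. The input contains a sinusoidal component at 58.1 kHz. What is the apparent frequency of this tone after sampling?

3.1 kHz

58.1 kHz mod fs = 27.5 kHz.
27.5 kHz > fs/2 = 15.3 kHz, folds to fs − 27.5 kHz = 3.1 kHz.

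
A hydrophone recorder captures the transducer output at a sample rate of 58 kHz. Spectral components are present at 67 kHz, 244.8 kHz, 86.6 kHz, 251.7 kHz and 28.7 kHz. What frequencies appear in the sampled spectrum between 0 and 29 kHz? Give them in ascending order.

fs/2 = 29 kHz.
67 kHz mod fs = 9 kHz.
9 kHz ≤ fs/2 = 29 kHz, appears at 9 kHz.
244.8 kHz mod fs = 12.8 kHz.
12.8 kHz ≤ fs/2 = 29 kHz, appears at 12.8 kHz.
86.6 kHz mod fs = 28.6 kHz.
28.6 kHz ≤ fs/2 = 29 kHz, appears at 28.6 kHz.
251.7 kHz mod fs = 19.7 kHz.
19.7 kHz ≤ fs/2 = 29 kHz, appears at 19.7 kHz.
28.7 kHz ≤ fs/2 = 29 kHz, passes unchanged.
Distinct values: {9 kHz, 12.8 kHz, 19.7 kHz, 28.6 kHz, 28.7 kHz}.

9 kHz, 12.8 kHz, 19.7 kHz, 28.6 kHz, 28.7 kHz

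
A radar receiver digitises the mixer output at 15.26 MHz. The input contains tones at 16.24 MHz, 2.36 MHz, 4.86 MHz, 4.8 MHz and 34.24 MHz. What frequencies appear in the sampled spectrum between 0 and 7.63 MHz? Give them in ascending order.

0.98 MHz, 2.36 MHz, 3.72 MHz, 4.8 MHz, 4.86 MHz

fs/2 = 7.63 MHz.
16.24 MHz mod fs = 0.98 MHz.
0.98 MHz ≤ fs/2 = 7.63 MHz, appears at 0.98 MHz.
2.36 MHz ≤ fs/2 = 7.63 MHz, passes unchanged.
4.86 MHz ≤ fs/2 = 7.63 MHz, passes unchanged.
4.8 MHz ≤ fs/2 = 7.63 MHz, passes unchanged.
34.24 MHz mod fs = 3.72 MHz.
3.72 MHz ≤ fs/2 = 7.63 MHz, appears at 3.72 MHz.
Distinct values: {0.98 MHz, 2.36 MHz, 3.72 MHz, 4.8 MHz, 4.86 MHz}.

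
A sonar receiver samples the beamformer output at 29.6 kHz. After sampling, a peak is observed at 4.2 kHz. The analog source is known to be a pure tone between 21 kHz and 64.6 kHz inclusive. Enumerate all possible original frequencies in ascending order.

Frequencies that alias to 4.2 kHz are k·fs ± 4.2 kHz for integer k ≥ 0.
k=0: 4.2 kHz.
k=1: 25.4 kHz, 33.8 kHz.
k=2: 55 kHz, 63.4 kHz.
k=3: 84.6 kHz, 93 kHz.
Within [21 kHz, 64.6 kHz]: 25.4 kHz, 33.8 kHz, 55 kHz, 63.4 kHz.

25.4 kHz, 33.8 kHz, 55 kHz, 63.4 kHz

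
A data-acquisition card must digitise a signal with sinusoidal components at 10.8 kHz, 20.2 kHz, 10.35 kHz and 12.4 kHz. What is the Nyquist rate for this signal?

Highest-frequency component: 20.2 kHz.
Nyquist rate = 2 × 20.2 kHz = 40.4 kHz.

40.4 kHz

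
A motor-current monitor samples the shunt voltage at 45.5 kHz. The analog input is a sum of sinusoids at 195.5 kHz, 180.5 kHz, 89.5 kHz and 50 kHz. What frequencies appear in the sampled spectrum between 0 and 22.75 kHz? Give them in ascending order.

1.5 kHz, 4.5 kHz, 13.5 kHz

fs/2 = 22.75 kHz.
195.5 kHz mod fs = 13.5 kHz.
13.5 kHz ≤ fs/2 = 22.75 kHz, appears at 13.5 kHz.
180.5 kHz mod fs = 44 kHz.
44 kHz > fs/2 = 22.75 kHz, folds to fs − 44 kHz = 1.5 kHz.
89.5 kHz mod fs = 44 kHz.
44 kHz > fs/2 = 22.75 kHz, folds to fs − 44 kHz = 1.5 kHz.
50 kHz mod fs = 4.5 kHz.
4.5 kHz ≤ fs/2 = 22.75 kHz, appears at 4.5 kHz.
Distinct values: {1.5 kHz, 4.5 kHz, 13.5 kHz}.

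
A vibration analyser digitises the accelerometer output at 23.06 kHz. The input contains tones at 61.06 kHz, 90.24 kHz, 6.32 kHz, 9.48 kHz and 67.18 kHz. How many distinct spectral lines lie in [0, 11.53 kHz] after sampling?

4

fs/2 = 11.53 kHz.
61.06 kHz mod fs = 14.94 kHz.
14.94 kHz > fs/2 = 11.53 kHz, folds to fs − 14.94 kHz = 8.12 kHz.
90.24 kHz mod fs = 21.06 kHz.
21.06 kHz > fs/2 = 11.53 kHz, folds to fs − 21.06 kHz = 2 kHz.
6.32 kHz ≤ fs/2 = 11.53 kHz, passes unchanged.
9.48 kHz ≤ fs/2 = 11.53 kHz, passes unchanged.
67.18 kHz mod fs = 21.06 kHz.
21.06 kHz > fs/2 = 11.53 kHz, folds to fs − 21.06 kHz = 2 kHz.
Distinct values: {2 kHz, 6.32 kHz, 8.12 kHz, 9.48 kHz} → 4.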